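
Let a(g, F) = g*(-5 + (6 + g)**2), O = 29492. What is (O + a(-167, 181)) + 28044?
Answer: -4270436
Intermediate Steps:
(O + a(-167, 181)) + 28044 = (29492 - 167*(-5 + (6 - 167)**2)) + 28044 = (29492 - 167*(-5 + (-161)**2)) + 28044 = (29492 - 167*(-5 + 25921)) + 28044 = (29492 - 167*25916) + 28044 = (29492 - 4327972) + 28044 = -4298480 + 28044 = -4270436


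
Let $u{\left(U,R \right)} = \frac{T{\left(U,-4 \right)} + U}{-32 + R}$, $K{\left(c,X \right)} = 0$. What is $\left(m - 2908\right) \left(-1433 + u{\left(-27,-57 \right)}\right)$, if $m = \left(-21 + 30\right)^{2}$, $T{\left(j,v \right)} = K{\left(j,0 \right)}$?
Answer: $\frac{360470770}{89} \approx 4.0502 \cdot 10^{6}$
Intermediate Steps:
$T{\left(j,v \right)} = 0$
$m = 81$ ($m = 9^{2} = 81$)
$u{\left(U,R \right)} = \frac{U}{-32 + R}$ ($u{\left(U,R \right)} = \frac{0 + U}{-32 + R} = \frac{U}{-32 + R}$)
$\left(m - 2908\right) \left(-1433 + u{\left(-27,-57 \right)}\right) = \left(81 - 2908\right) \left(-1433 - \frac{27}{-32 - 57}\right) = - 2827 \left(-1433 - \frac{27}{-89}\right) = - 2827 \left(-1433 - - \frac{27}{89}\right) = - 2827 \left(-1433 + \frac{27}{89}\right) = \left(-2827\right) \left(- \frac{127510}{89}\right) = \frac{360470770}{89}$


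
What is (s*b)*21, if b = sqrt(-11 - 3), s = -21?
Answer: -441*I*sqrt(14) ≈ -1650.1*I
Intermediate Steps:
b = I*sqrt(14) (b = sqrt(-14) = I*sqrt(14) ≈ 3.7417*I)
(s*b)*21 = -21*I*sqrt(14)*21 = -441*I*sqrt(14)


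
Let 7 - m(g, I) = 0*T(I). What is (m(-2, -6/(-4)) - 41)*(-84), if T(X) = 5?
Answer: 2856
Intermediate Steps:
m(g, I) = 7 (m(g, I) = 7 - 0*5 = 7 - 1*0 = 7 + 0 = 7)
(m(-2, -6/(-4)) - 41)*(-84) = (7 - 41)*(-84) = -34*(-84) = 2856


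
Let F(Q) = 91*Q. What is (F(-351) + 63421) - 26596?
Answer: 4884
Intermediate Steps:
(F(-351) + 63421) - 26596 = (91*(-351) + 63421) - 26596 = (-31941 + 63421) - 26596 = 31480 - 26596 = 4884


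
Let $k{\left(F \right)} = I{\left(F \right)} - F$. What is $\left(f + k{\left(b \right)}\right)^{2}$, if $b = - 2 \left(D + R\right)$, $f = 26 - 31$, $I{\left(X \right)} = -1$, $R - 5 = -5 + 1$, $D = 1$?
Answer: $4$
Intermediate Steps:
$R = 1$ ($R = 5 + \left(-5 + 1\right) = 5 - 4 = 1$)
$f = -5$ ($f = 26 - 31 = -5$)
$b = -4$ ($b = - 2 \left(1 + 1\right) = \left(-2\right) 2 = -4$)
$k{\left(F \right)} = -1 - F$
$\left(f + k{\left(b \right)}\right)^{2} = \left(-5 - -3\right)^{2} = \left(-5 + \left(-1 + 4\right)\right)^{2} = \left(-5 + 3\right)^{2} = \left(-2\right)^{2} = 4$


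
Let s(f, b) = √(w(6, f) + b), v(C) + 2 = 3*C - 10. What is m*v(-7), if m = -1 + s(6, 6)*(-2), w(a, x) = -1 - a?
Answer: 33 + 66*I ≈ 33.0 + 66.0*I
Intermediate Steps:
v(C) = -12 + 3*C (v(C) = -2 + (3*C - 10) = -2 + (-10 + 3*C) = -12 + 3*C)
s(f, b) = √(-7 + b) (s(f, b) = √((-1 - 1*6) + b) = √((-1 - 6) + b) = √(-7 + b))
m = -1 - 2*I (m = -1 + √(-7 + 6)*(-2) = -1 + √(-1)*(-2) = -1 + I*(-2) = -1 - 2*I ≈ -1.0 - 2.0*I)
m*v(-7) = (-1 - 2*I)*(-12 + 3*(-7)) = (-1 - 2*I)*(-12 - 21) = (-1 - 2*I)*(-33) = 33 + 66*I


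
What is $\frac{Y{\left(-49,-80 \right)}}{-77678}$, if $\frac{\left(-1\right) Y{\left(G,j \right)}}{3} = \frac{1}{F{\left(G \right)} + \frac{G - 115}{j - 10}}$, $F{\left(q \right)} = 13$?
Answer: $\frac{135}{51811226} \approx 2.6056 \cdot 10^{-6}$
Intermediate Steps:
$Y{\left(G,j \right)} = - \frac{3}{13 + \frac{-115 + G}{-10 + j}}$ ($Y{\left(G,j \right)} = - \frac{3}{13 + \frac{G - 115}{j - 10}} = - \frac{3}{13 + \frac{-115 + G}{-10 + j}}$)
$\frac{Y{\left(-49,-80 \right)}}{-77678} = \frac{3 \frac{1}{-245 - 49 + 13 \left(-80\right)} \left(10 - -80\right)}{-77678} = \frac{3 \left(10 + 80\right)}{-245 - 49 - 1040} \left(- \frac{1}{77678}\right) = 3 \frac{1}{-1334} \cdot 90 \left(- \frac{1}{77678}\right) = 3 \left(- \frac{1}{1334}\right) 90 \left(- \frac{1}{77678}\right) = \left(- \frac{135}{667}\right) \left(- \frac{1}{77678}\right) = \frac{135}{51811226}$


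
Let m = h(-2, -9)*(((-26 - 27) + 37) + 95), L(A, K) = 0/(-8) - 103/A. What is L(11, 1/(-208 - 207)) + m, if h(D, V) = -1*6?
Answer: -5317/11 ≈ -483.36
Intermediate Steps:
h(D, V) = -6
L(A, K) = -103/A (L(A, K) = 0*(-1/8) - 103/A = 0 - 103/A = -103/A)
m = -474 (m = -6*(((-26 - 27) + 37) + 95) = -6*((-53 + 37) + 95) = -6*(-16 + 95) = -6*79 = -474)
L(11, 1/(-208 - 207)) + m = -103/11 - 474 = -5317/11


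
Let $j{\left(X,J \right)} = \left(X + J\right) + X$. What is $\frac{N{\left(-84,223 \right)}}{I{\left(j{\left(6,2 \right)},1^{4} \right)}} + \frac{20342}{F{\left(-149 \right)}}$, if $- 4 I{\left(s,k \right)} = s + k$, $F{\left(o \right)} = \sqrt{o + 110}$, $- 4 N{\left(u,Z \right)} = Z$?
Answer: $\frac{223}{15} - \frac{20342 i \sqrt{39}}{39} \approx 14.867 - 3257.3 i$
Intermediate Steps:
$N{\left(u,Z \right)} = - \frac{Z}{4}$
$F{\left(o \right)} = \sqrt{110 + o}$
$j{\left(X,J \right)} = J + 2 X$ ($j{\left(X,J \right)} = \left(J + X\right) + X = J + 2 X$)
$I{\left(s,k \right)} = - \frac{k}{4} - \frac{s}{4}$ ($I{\left(s,k \right)} = - \frac{s + k}{4} = - \frac{k + s}{4} = - \frac{k}{4} - \frac{s}{4}$)
$\frac{N{\left(-84,223 \right)}}{I{\left(j{\left(6,2 \right)},1^{4} \right)}} + \frac{20342}{F{\left(-149 \right)}} = \frac{\left(- \frac{1}{4}\right) 223}{- \frac{1^{4}}{4} - \frac{2 + 2 \cdot 6}{4}} + \frac{20342}{\sqrt{110 - 149}} = - \frac{223}{4 \left(\left(- \frac{1}{4}\right) 1 - \frac{2 + 12}{4}\right)} + \frac{20342}{\sqrt{-39}} = - \frac{223}{4 \left(- \frac{1}{4} - \frac{7}{2}\right)} + \frac{20342}{i \sqrt{39}} = - \frac{223}{4 \left(- \frac{1}{4} - \frac{7}{2}\right)} + 20342 \left(- \frac{i \sqrt{39}}{39}\right) = - \frac{223}{4 \left(- \frac{15}{4}\right)} - \frac{20342 i \sqrt{39}}{39} = \left(- \frac{223}{4}\right) \left(- \frac{4}{15}\right) - \frac{20342 i \sqrt{39}}{39} = \frac{223}{15} - \frac{20342 i \sqrt{39}}{39}$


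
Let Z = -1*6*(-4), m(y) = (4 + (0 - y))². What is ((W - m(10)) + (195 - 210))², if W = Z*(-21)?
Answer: 308025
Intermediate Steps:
m(y) = (4 - y)²
Z = 24 (Z = -6*(-4) = 24)
W = -504 (W = 24*(-21) = -504)
((W - m(10)) + (195 - 210))² = ((-504 - (-4 + 10)²) + (195 - 210))² = ((-504 - 1*6²) - 15)² = ((-504 - 1*36) - 15)² = ((-504 - 36) - 15)² = (-540 - 15)² = (-555)² = 308025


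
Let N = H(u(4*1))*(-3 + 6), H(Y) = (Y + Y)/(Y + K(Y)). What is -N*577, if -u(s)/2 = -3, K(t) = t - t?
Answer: -3462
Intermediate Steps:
K(t) = 0
u(s) = 6 (u(s) = -2*(-3) = 6)
H(Y) = 2 (H(Y) = (Y + Y)/(Y + 0) = (2*Y)/Y = 2)
N = 6 (N = 2*(-3 + 6) = 2*3 = 6)
-N*577 = -1*6*577 = -6*577 = -3462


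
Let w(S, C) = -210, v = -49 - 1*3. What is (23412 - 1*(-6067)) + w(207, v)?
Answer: 29269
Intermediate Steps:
v = -52 (v = -49 - 3 = -52)
(23412 - 1*(-6067)) + w(207, v) = (23412 - 1*(-6067)) - 210 = (23412 + 6067) - 210 = 29479 - 210 = 29269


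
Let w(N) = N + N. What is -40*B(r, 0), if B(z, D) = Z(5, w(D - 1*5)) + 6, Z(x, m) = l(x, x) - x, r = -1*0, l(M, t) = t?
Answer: -240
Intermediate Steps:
w(N) = 2*N
r = 0
Z(x, m) = 0 (Z(x, m) = x - x = 0)
B(z, D) = 6 (B(z, D) = 0 + 6 = 6)
-40*B(r, 0) = -40*6 = -240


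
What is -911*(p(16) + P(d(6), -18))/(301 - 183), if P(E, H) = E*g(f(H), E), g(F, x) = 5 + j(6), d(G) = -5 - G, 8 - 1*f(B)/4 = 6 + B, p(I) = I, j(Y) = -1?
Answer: 12754/59 ≈ 216.17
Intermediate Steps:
f(B) = 8 - 4*B (f(B) = 32 - 4*(6 + B) = 32 + (-24 - 4*B) = 8 - 4*B)
g(F, x) = 4 (g(F, x) = 5 - 1 = 4)
P(E, H) = 4*E (P(E, H) = E*4 = 4*E)
-911*(p(16) + P(d(6), -18))/(301 - 183) = -911*(16 + 4*(-5 - 1*6))/(301 - 183) = -(7288/59 + 1822*(-5 - 6)/59) = -911/(118/(16 + 4*(-11))) = -911/(118/(16 - 44)) = -911/(118/(-28)) = -911/(118*(-1/28)) = -911/(-59/14) = -911*(-14/59) = 12754/59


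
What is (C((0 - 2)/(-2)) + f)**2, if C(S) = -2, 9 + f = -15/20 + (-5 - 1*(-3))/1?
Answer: 3025/16 ≈ 189.06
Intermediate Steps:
f = -47/4 (f = -9 + (-15/20 + (-5 - 1*(-3))/1) = -9 + (-15*1/20 + (-5 + 3)*1) = -9 + (-3/4 - 2*1) = -9 + (-3/4 - 2) = -9 - 11/4 = -47/4 ≈ -11.750)
(C((0 - 2)/(-2)) + f)**2 = (-2 - 47/4)**2 = (-55/4)**2 = 3025/16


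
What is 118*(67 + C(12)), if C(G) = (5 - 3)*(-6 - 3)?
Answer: 5782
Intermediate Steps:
C(G) = -18 (C(G) = 2*(-9) = -18)
118*(67 + C(12)) = 118*(67 - 18) = 118*49 = 5782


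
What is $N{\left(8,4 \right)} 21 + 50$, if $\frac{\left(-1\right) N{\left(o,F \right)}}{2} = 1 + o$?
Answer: $-328$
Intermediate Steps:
$N{\left(o,F \right)} = -2 - 2 o$ ($N{\left(o,F \right)} = - 2 \left(1 + o\right) = -2 - 2 o$)
$N{\left(8,4 \right)} 21 + 50 = \left(-2 - 16\right) 21 + 50 = \left(-18\right) 21 + 50 = -378 + 50 = -328$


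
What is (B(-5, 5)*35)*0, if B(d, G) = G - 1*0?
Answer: 0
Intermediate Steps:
B(d, G) = G (B(d, G) = G + 0 = G)
(B(-5, 5)*35)*0 = (5*35)*0 = 175*0 = 0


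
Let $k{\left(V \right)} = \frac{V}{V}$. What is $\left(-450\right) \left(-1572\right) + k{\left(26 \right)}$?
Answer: $707401$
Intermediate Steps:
$k{\left(V \right)} = 1$
$\left(-450\right) \left(-1572\right) + k{\left(26 \right)} = \left(-450\right) \left(-1572\right) + 1 = 707400 + 1 = 707401$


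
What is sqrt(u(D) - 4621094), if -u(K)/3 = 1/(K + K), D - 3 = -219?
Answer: I*sqrt(665437535)/12 ≈ 2149.7*I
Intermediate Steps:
D = -216 (D = 3 - 219 = -216)
u(K) = -3/(2*K) (u(K) = -3/(K + K) = -3*1/(2*K) = -3/(2*K))
sqrt(u(D) - 4621094) = sqrt(-3/2/(-216) - 4621094) = sqrt(-3/2*(-1/216) - 4621094) = sqrt(1/144 - 4621094) = sqrt(-665437535/144) = I*sqrt(665437535)/12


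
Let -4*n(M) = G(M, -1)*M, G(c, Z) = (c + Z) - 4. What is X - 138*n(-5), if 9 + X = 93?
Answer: 1809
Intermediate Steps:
X = 84 (X = -9 + 93 = 84)
G(c, Z) = -4 + Z + c (G(c, Z) = (Z + c) - 4 = -4 + Z + c)
n(M) = -M*(-5 + M)/4 (n(M) = -(-4 - 1 + M)*M/4 = -(-5 + M)*M/4 = -M*(-5 + M)/4)
X - 138*n(-5) = 84 - 69*(-5)*(5 - 1*(-5))/2 = 84 - 69*(-5)*(5 + 5)/2 = 84 - 69*(-5)*10/2 = 84 - 138*(-25/2) = 84 + 1725 = 1809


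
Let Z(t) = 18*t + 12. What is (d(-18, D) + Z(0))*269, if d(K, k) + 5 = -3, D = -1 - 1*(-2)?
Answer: 1076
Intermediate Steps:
D = 1 (D = -1 + 2 = 1)
Z(t) = 12 + 18*t
d(K, k) = -8 (d(K, k) = -5 - 3 = -8)
(d(-18, D) + Z(0))*269 = (-8 + (12 + 18*0))*269 = (-8 + (12 + 0))*269 = (-8 + 12)*269 = 4*269 = 1076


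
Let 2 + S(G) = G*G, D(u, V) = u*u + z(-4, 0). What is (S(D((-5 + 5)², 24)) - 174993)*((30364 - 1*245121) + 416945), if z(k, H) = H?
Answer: -35381889060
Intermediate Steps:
D(u, V) = u² (D(u, V) = u*u + 0 = u² + 0 = u²)
S(G) = -2 + G² (S(G) = -2 + G*G = -2 + G²)
(S(D((-5 + 5)², 24)) - 174993)*((30364 - 1*245121) + 416945) = ((-2 + (((-5 + 5)²)²)²) - 174993)*((30364 - 1*245121) + 416945) = ((-2 + ((0²)²)²) - 174993)*((30364 - 245121) + 416945) = ((-2 + (0²)²) - 174993)*(-214757 + 416945) = ((-2 + 0²) - 174993)*202188 = ((-2 + 0) - 174993)*202188 = (-2 - 174993)*202188 = -174995*202188 = -35381889060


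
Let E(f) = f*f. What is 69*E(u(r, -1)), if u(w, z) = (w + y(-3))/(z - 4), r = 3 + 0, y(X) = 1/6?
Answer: 8303/300 ≈ 27.677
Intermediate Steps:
y(X) = ⅙
r = 3
u(w, z) = (⅙ + w)/(-4 + z) (u(w, z) = (w + ⅙)/(z - 4) = (⅙ + w)/(-4 + z))
E(f) = f²
69*E(u(r, -1)) = 69*((⅙ + 3)/(-4 - 1))² = 69*((19/6)/(-5))² = 69*(-⅕*19/6)² = 69*(-19/30)² = 69*(361/900) = 8303/300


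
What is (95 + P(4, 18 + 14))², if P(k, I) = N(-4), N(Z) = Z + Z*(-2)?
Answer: 9801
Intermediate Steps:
N(Z) = -Z (N(Z) = Z - 2*Z = -Z)
P(k, I) = 4 (P(k, I) = -1*(-4) = 4)
(95 + P(4, 18 + 14))² = (95 + 4)² = 99² = 9801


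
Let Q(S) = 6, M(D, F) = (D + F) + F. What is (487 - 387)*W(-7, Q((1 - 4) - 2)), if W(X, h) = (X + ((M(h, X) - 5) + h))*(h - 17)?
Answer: 15400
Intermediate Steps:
M(D, F) = D + 2*F
W(X, h) = (-17 + h)*(-5 + 2*h + 3*X) (W(X, h) = (X + (((h + 2*X) - 5) + h))*(h - 17) = (X + ((-5 + h + 2*X) + h))*(-17 + h) = (X + (-5 + 2*X + 2*h))*(-17 + h) = (-5 + 2*h + 3*X)*(-17 + h) = (-17 + h)*(-5 + 2*h + 3*X))
(487 - 387)*W(-7, Q((1 - 4) - 2)) = (487 - 387)*(85 - 51*(-7) - 39*6 + 2*6² + 3*(-7)*6) = 100*(85 + 357 - 234 + 2*36 - 126) = 100*(85 + 357 - 234 + 72 - 126) = 100*154 = 15400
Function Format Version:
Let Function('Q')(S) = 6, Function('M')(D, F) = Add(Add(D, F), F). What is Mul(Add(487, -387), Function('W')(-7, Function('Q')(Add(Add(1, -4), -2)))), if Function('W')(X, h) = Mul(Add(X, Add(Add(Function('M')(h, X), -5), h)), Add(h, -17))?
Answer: 15400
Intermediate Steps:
Function('M')(D, F) = Add(D, Mul(2, F))
Function('W')(X, h) = Mul(Add(-17, h), Add(-5, Mul(2, h), Mul(3, X))) (Function('W')(X, h) = Mul(Add(X, Add(Add(Add(h, Mul(2, X)), -5), h)), Add(h, -17)) = Mul(Add(X, Add(Add(-5, h, Mul(2, X)), h)), Add(-17, h)) = Mul(Add(X, Add(-5, Mul(2, X), Mul(2, h))), Add(-17, h)) = Mul(Add(-5, Mul(2, h), Mul(3, X)), Add(-17, h)) = Mul(Add(-17, h), Add(-5, Mul(2, h), Mul(3, X))))
Mul(Add(487, -387), Function('W')(-7, Function('Q')(Add(Add(1, -4), -2)))) = Mul(Add(487, -387), Add(85, Mul(-51, -7), Mul(-39, 6), Mul(2, Pow(6, 2)), Mul(3, -7, 6))) = Mul(100, Add(85, 357, -234, Mul(2, 36), -126)) = Mul(100, Add(85, 357, -234, 72, -126)) = Mul(100, 154) = 15400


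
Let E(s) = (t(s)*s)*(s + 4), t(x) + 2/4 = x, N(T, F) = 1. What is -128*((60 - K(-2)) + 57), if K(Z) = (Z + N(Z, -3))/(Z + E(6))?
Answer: -614032/41 ≈ -14976.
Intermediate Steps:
t(x) = -½ + x
E(s) = s*(4 + s)*(-½ + s) (E(s) = ((-½ + s)*s)*(s + 4) = (s*(-½ + s))*(4 + s) = s*(4 + s)*(-½ + s))
K(Z) = (1 + Z)/(330 + Z) (K(Z) = (Z + 1)/(Z + (½)*6*(-1 + 2*6)*(4 + 6)) = (1 + Z)/(Z + (½)*6*(-1 + 12)*10) = (1 + Z)/(Z + (½)*6*11*10) = (1 + Z)/(Z + 330) = (1 + Z)/(330 + Z))
-128*((60 - K(-2)) + 57) = -128*((60 - (1 - 2)/(330 - 2)) + 57) = -128*((60 - (-1)/328) + 57) = -128*((60 - 1*(-1/328)) + 57) = -128*((60 + 1/328) + 57) = -128*(19681/328 + 57) = -128*38377/328 = -614032/41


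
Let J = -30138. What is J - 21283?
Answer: -51421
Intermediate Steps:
J - 21283 = -30138 - 21283 = -51421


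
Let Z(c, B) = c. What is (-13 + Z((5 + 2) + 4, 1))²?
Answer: 4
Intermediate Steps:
(-13 + Z((5 + 2) + 4, 1))² = (-13 + ((5 + 2) + 4))² = (-13 + (7 + 4))² = (-13 + 11)² = (-2)² = 4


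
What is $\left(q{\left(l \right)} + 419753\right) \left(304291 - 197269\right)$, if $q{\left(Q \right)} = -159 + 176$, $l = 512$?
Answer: $44924624940$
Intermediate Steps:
$q{\left(Q \right)} = 17$
$\left(q{\left(l \right)} + 419753\right) \left(304291 - 197269\right) = \left(17 + 419753\right) \left(304291 - 197269\right) = 419770 \cdot 107022 = 44924624940$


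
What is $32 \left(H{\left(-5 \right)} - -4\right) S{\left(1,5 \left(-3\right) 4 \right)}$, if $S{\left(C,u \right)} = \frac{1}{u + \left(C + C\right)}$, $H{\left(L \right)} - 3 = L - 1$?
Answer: $- \frac{16}{29} \approx -0.55172$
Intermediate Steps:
$H{\left(L \right)} = 2 + L$ ($H{\left(L \right)} = 3 + \left(L - 1\right) = 3 + \left(-1 + L\right) = 2 + L$)
$S{\left(C,u \right)} = \frac{1}{u + 2 C}$
$32 \left(H{\left(-5 \right)} - -4\right) S{\left(1,5 \left(-3\right) 4 \right)} = \frac{32 \left(\left(2 - 5\right) - -4\right)}{5 \left(-3\right) 4 + 2 \cdot 1} = \frac{32 \left(-3 + 4\right)}{\left(-15\right) 4 + 2} = \frac{32 \cdot 1}{-60 + 2} = \frac{32}{-58} = 32 \left(- \frac{1}{58}\right) = - \frac{16}{29}$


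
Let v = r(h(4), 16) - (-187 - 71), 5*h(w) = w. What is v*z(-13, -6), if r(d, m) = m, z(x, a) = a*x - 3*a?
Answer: 26304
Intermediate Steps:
z(x, a) = -3*a + a*x
h(w) = w/5
v = 274 (v = 16 - (-187 - 71) = 16 - 1*(-258) = 16 + 258 = 274)
v*z(-13, -6) = 274*(-6*(-3 - 13)) = 274*(-6*(-16)) = 274*96 = 26304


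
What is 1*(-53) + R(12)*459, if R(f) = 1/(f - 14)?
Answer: -565/2 ≈ -282.50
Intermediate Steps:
R(f) = 1/(-14 + f)
1*(-53) + R(12)*459 = 1*(-53) + 459/(-14 + 12) = -53 + 459/(-2) = -53 - ½*459 = -53 - 459/2 = -565/2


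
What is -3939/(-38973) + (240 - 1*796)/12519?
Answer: 9214451/162634329 ≈ 0.056657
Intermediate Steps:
-3939/(-38973) + (240 - 1*796)/12519 = -3939*(-1/38973) + (240 - 796)*(1/12519) = 1313/12991 - 556*1/12519 = 1313/12991 - 556/12519 = 9214451/162634329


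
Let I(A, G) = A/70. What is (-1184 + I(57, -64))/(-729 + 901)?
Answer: -82823/12040 ≈ -6.8790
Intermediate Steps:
I(A, G) = A/70 (I(A, G) = A*(1/70) = A/70)
(-1184 + I(57, -64))/(-729 + 901) = (-1184 + (1/70)*57)/(-729 + 901) = (-1184 + 57/70)/172 = -82823/70*1/172 = -82823/12040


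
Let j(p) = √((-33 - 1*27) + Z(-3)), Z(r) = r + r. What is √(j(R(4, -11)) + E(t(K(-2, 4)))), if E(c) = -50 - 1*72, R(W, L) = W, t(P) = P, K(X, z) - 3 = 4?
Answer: √(-122 + I*√66) ≈ 0.36755 + 11.051*I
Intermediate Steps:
K(X, z) = 7 (K(X, z) = 3 + 4 = 7)
Z(r) = 2*r
E(c) = -122 (E(c) = -50 - 72 = -122)
j(p) = I*√66 (j(p) = √((-33 - 1*27) + 2*(-3)) = √((-33 - 27) - 6) = √(-60 - 6) = √(-66) = I*√66)
√(j(R(4, -11)) + E(t(K(-2, 4)))) = √(I*√66 - 122) = √(-122 + I*√66)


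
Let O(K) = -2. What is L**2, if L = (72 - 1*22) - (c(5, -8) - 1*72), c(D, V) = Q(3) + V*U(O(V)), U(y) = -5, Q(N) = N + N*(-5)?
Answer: 8836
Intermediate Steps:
Q(N) = -4*N (Q(N) = N - 5*N = -4*N)
c(D, V) = -12 - 5*V (c(D, V) = -4*3 + V*(-5) = -12 - 5*V)
L = 94 (L = (72 - 1*22) - ((-12 - 5*(-8)) - 1*72) = (72 - 22) - ((-12 + 40) - 72) = 50 - (28 - 72) = 50 - 1*(-44) = 50 + 44 = 94)
L**2 = 94**2 = 8836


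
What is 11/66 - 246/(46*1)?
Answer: -715/138 ≈ -5.1812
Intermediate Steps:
11/66 - 246/(46*1) = 11*(1/66) - 246/46 = ⅙ - 246*1/46 = ⅙ - 123/23 = -715/138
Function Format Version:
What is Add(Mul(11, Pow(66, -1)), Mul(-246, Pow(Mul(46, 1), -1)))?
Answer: Rational(-715, 138) ≈ -5.1812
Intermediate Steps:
Add(Mul(11, Pow(66, -1)), Mul(-246, Pow(Mul(46, 1), -1))) = Add(Mul(11, Rational(1, 66)), Mul(-246, Pow(46, -1))) = Add(Rational(1, 6), Mul(-246, Rational(1, 46))) = Add(Rational(1, 6), Rational(-123, 23)) = Rational(-715, 138)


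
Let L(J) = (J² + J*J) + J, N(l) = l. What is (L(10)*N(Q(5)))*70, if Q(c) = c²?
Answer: 367500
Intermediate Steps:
L(J) = J + 2*J² (L(J) = (J² + J²) + J = 2*J² + J = J + 2*J²)
(L(10)*N(Q(5)))*70 = ((10*(1 + 2*10))*5²)*70 = ((10*(1 + 20))*25)*70 = ((10*21)*25)*70 = (210*25)*70 = 5250*70 = 367500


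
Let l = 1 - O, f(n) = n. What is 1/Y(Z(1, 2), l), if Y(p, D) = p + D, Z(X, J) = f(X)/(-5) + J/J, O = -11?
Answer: 5/64 ≈ 0.078125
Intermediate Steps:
l = 12 (l = 1 - 1*(-11) = 1 + 11 = 12)
Z(X, J) = 1 - X/5 (Z(X, J) = X/(-5) + J/J = X*(-⅕) + 1 = -X/5 + 1 = 1 - X/5)
Y(p, D) = D + p
1/Y(Z(1, 2), l) = 1/(12 + (1 - ⅕*1)) = 1/(12 + (1 - ⅕)) = 1/(12 + ⅘) = 1/(64/5) = 5/64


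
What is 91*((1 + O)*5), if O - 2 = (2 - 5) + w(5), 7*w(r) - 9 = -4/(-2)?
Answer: 715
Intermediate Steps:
w(r) = 11/7 (w(r) = 9/7 + (-4/(-2))/7 = 9/7 + (-4*(-½))/7 = 9/7 + (⅐)*2 = 9/7 + 2/7 = 11/7)
O = 4/7 (O = 2 + ((2 - 5) + 11/7) = 2 + (-3 + 11/7) = 2 - 10/7 = 4/7 ≈ 0.57143)
91*((1 + O)*5) = 91*((1 + 4/7)*5) = 91*((11/7)*5) = 91*(55/7) = 715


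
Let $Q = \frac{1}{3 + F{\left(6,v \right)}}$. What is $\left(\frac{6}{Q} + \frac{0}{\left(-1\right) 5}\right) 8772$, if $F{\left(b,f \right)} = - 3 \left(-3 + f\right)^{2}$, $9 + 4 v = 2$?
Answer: $- \frac{6809265}{2} \approx -3.4046 \cdot 10^{6}$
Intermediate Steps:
$v = - \frac{7}{4}$ ($v = - \frac{9}{4} + \frac{1}{4} \cdot 2 = - \frac{9}{4} + \frac{1}{2} = - \frac{7}{4} \approx -1.75$)
$Q = - \frac{16}{1035}$ ($Q = \frac{1}{3 - 3 \left(-3 - \frac{7}{4}\right)^{2}} = \frac{1}{3 - 3 \left(- \frac{19}{4}\right)^{2}} = \frac{1}{3 - \frac{1083}{16}} = \frac{1}{- \frac{1035}{16}} = - \frac{16}{1035} \approx -0.015459$)
$\left(\frac{6}{Q} + \frac{0}{\left(-1\right) 5}\right) 8772 = \left(\frac{6}{- \frac{16}{1035}} + \frac{0}{\left(-1\right) 5}\right) 8772 = \left(6 \left(- \frac{1035}{16}\right) + \frac{0}{-5}\right) 8772 = \left(- \frac{3105}{8} + 0 \left(- \frac{1}{5}\right)\right) 8772 = \left(- \frac{3105}{8} + 0\right) 8772 = \left(- \frac{3105}{8}\right) 8772 = - \frac{6809265}{2}$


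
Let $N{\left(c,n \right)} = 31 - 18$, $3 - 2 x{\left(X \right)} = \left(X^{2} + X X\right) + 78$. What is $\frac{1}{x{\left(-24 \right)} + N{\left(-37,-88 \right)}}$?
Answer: $- \frac{2}{1201} \approx -0.0016653$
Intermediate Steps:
$x{\left(X \right)} = - \frac{75}{2} - X^{2}$ ($x{\left(X \right)} = \frac{3}{2} - \frac{\left(X^{2} + X X\right) + 78}{2} = \frac{3}{2} - \frac{\left(X^{2} + X^{2}\right) + 78}{2} = \frac{3}{2} - \frac{2 X^{2} + 78}{2} = \frac{3}{2} - \frac{78 + 2 X^{2}}{2} = \frac{3}{2} - \left(39 + X^{2}\right) = - \frac{75}{2} - X^{2}$)
$N{\left(c,n \right)} = 13$ ($N{\left(c,n \right)} = 31 - 18 = 13$)
$\frac{1}{x{\left(-24 \right)} + N{\left(-37,-88 \right)}} = \frac{1}{\left(- \frac{75}{2} - \left(-24\right)^{2}\right) + 13} = \frac{1}{\left(- \frac{75}{2} - 576\right) + 13} = \frac{1}{- \frac{1227}{2} + 13} = \frac{1}{- \frac{1201}{2}} = - \frac{2}{1201}$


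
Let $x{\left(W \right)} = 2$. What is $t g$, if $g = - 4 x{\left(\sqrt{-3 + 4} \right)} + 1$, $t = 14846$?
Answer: $-103922$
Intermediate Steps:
$g = -7$ ($g = \left(-4\right) 2 + 1 = -8 + 1 = -7$)
$t g = 14846 \left(-7\right) = -103922$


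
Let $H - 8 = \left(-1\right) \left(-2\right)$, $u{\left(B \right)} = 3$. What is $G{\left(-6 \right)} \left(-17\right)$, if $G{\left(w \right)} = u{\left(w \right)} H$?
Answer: $-510$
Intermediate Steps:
$H = 10$ ($H = 8 - -2 = 8 + 2 = 10$)
$G{\left(w \right)} = 30$ ($G{\left(w \right)} = 3 \cdot 10 = 30$)
$G{\left(-6 \right)} \left(-17\right) = 30 \left(-17\right) = -510$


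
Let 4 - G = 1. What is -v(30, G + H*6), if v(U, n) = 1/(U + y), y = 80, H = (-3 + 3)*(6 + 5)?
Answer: -1/110 ≈ -0.0090909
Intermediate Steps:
G = 3 (G = 4 - 1*1 = 4 - 1 = 3)
H = 0 (H = 0*11 = 0)
v(U, n) = 1/(80 + U) (v(U, n) = 1/(U + 80) = 1/(80 + U))
-v(30, G + H*6) = -1/(80 + 30) = -1/110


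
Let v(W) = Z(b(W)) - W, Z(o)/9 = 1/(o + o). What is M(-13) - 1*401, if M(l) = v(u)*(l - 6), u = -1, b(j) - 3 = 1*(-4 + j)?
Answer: -1509/4 ≈ -377.25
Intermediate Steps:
b(j) = -1 + j (b(j) = 3 + 1*(-4 + j) = 3 + (-4 + j) = -1 + j)
Z(o) = 9/(2*o) (Z(o) = 9/(o + o) = 9/((2*o)) = 9*(1/(2*o)) = 9/(2*o))
v(W) = -W + 9/(2*(-1 + W)) (v(W) = 9/(2*(-1 + W)) - W = -W + 9/(2*(-1 + W)))
M(l) = 15/2 - 5*l/4 (M(l) = ((9/2 - 1*(-1)*(-1 - 1))/(-1 - 1))*(l - 6) = ((9/2 - 1*(-1)*(-2))/(-2))*(-6 + l) = (-(9/2 - 2)/2)*(-6 + l) = (-½*5/2)*(-6 + l) = -5*(-6 + l)/4 = 15/2 - 5*l/4)
M(-13) - 1*401 = (15/2 - 5/4*(-13)) - 1*401 = (15/2 + 65/4) - 401 = 95/4 - 401 = -1509/4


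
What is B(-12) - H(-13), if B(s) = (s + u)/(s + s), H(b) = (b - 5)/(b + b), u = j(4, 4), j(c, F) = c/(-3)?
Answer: -16/117 ≈ -0.13675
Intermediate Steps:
j(c, F) = -c/3 (j(c, F) = c*(-1/3) = -c/3)
u = -4/3 (u = -1/3*4 = -4/3 ≈ -1.3333)
H(b) = (-5 + b)/(2*b) (H(b) = (-5 + b)/((2*b)) = (-5 + b)*(1/(2*b)) = (-5 + b)/(2*b))
B(s) = (-4/3 + s)/(2*s) (B(s) = (s - 4/3)/(s + s) = (-4/3 + s)/((2*s)) = (-4/3 + s)*(1/(2*s)) = (-4/3 + s)/(2*s))
B(-12) - H(-13) = (1/6)*(-4 + 3*(-12))/(-12) - (-5 - 13)/(2*(-13)) = (1/6)*(-1/12)*(-4 - 36) - (-1)*(-18)/(2*13) = (1/6)*(-1/12)*(-40) - 1*9/13 = 5/9 - 9/13 = -16/117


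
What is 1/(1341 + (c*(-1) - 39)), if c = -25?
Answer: 1/1327 ≈ 0.00075358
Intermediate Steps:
1/(1341 + (c*(-1) - 39)) = 1/(1341 + (-25*(-1) - 39)) = 1/(1341 + (25 - 39)) = 1/(1341 - 14) = 1/1327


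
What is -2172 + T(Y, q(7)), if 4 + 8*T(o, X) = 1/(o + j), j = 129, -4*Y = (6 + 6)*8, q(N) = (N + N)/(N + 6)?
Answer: -1824899/840 ≈ -2172.5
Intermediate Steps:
q(N) = 2*N/(6 + N) (q(N) = (2*N)/(6 + N) = 2*N/(6 + N))
Y = -24 (Y = -(6 + 6)*8/4 = -3*8 = -1/4*96 = -24)
T(o, X) = -1/2 + 1/(8*(129 + o)) (T(o, X) = -1/2 + 1/(8*(o + 129)) = -1/2 + 1/(8*(129 + o)))
-2172 + T(Y, q(7)) = -2172 + (-515 - 4*(-24))/(8*(129 - 24)) = -2172 + (1/8)*(-515 + 96)/105 = -2172 + (1/8)*(1/105)*(-419) = -2172 - 419/840 = -1824899/840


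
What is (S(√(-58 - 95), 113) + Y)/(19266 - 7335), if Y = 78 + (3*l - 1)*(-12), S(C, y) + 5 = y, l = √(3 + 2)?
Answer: 66/3977 - 12*√5/3977 ≈ 0.0098484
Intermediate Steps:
l = √5 ≈ 2.2361
S(C, y) = -5 + y
Y = 90 - 36*√5 (Y = 78 + (3*√5 - 1)*(-12) = 78 + (-1 + 3*√5)*(-12) = 78 + (12 - 36*√5) = 90 - 36*√5 ≈ 9.5016)
(S(√(-58 - 95), 113) + Y)/(19266 - 7335) = ((-5 + 113) + (90 - 36*√5))/(19266 - 7335) = (108 + (90 - 36*√5))/11931 = (198 - 36*√5)*(1/11931) = 66/3977 - 12*√5/3977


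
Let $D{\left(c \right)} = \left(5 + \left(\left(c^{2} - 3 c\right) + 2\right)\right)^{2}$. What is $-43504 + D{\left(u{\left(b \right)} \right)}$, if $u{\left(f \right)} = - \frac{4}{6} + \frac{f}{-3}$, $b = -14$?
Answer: $-43383$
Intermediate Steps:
$u{\left(f \right)} = - \frac{2}{3} - \frac{f}{3}$ ($u{\left(f \right)} = \left(-4\right) \frac{1}{6} + f \left(- \frac{1}{3}\right) = - \frac{2}{3} - \frac{f}{3}$)
$D{\left(c \right)} = \left(7 + c^{2} - 3 c\right)^{2}$ ($D{\left(c \right)} = \left(5 + \left(2 + c^{2} - 3 c\right)\right)^{2} = \left(7 + c^{2} - 3 c\right)^{2}$)
$-43504 + D{\left(u{\left(b \right)} \right)} = -43504 + \left(7 + \left(- \frac{2}{3} - - \frac{14}{3}\right)^{2} - 3 \left(- \frac{2}{3} - - \frac{14}{3}\right)\right)^{2} = -43504 + \left(7 + \left(- \frac{2}{3} + \frac{14}{3}\right)^{2} - 3 \left(- \frac{2}{3} + \frac{14}{3}\right)\right)^{2} = -43504 + \left(7 + 4^{2} - 12\right)^{2} = -43504 + \left(7 + 16 - 12\right)^{2} = -43504 + 11^{2} = -43504 + 121 = -43383$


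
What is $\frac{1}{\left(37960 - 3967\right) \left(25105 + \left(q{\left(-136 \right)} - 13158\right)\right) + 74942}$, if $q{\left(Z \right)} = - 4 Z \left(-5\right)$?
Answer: $\frac{1}{313728353} \approx 3.1875 \cdot 10^{-9}$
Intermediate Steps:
$q{\left(Z \right)} = 20 Z$
$\frac{1}{\left(37960 - 3967\right) \left(25105 + \left(q{\left(-136 \right)} - 13158\right)\right) + 74942} = \frac{1}{\left(37960 - 3967\right) \left(25105 + \left(20 \left(-136\right) - 13158\right)\right) + 74942} = \frac{1}{33993 \left(25105 - 15878\right) + 74942} = \frac{1}{33993 \cdot 9227 + 74942} = \frac{1}{313653411 + 74942} = \frac{1}{313728353}$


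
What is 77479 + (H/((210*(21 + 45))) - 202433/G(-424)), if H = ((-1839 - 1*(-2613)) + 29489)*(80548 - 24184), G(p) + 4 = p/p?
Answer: 1340131/5 ≈ 2.6803e+5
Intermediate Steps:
G(p) = -3 (G(p) = -4 + p/p = -4 + 1 = -3)
H = 1705743732 (H = ((-1839 + 2613) + 29489)*56364 = (774 + 29489)*56364 = 30263*56364 = 1705743732)
77479 + (H/((210*(21 + 45))) - 202433/G(-424)) = 77479 + (1705743732/((210*(21 + 45))) - 202433/(-3)) = 77479 + (1705743732/((210*66)) - 202433*(-1/3)) = 77479 + (1705743732/13860 + 202433/3) = 77479 + (1705743732*(1/13860) + 202433/3) = 77479 + (1846043/15 + 202433/3) = 77479 + 952736/5 = 1340131/5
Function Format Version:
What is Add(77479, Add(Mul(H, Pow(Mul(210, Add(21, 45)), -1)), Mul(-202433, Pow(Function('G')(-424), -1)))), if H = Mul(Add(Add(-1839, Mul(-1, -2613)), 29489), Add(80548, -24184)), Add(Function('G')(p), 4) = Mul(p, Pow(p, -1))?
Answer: Rational(1340131, 5) ≈ 2.6803e+5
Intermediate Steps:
Function('G')(p) = -3 (Function('G')(p) = Add(-4, Mul(p, Pow(p, -1))) = Add(-4, 1) = -3)
H = 1705743732 (H = Mul(Add(Add(-1839, 2613), 29489), 56364) = Mul(Add(774, 29489), 56364) = Mul(30263, 56364) = 1705743732)
Add(77479, Add(Mul(H, Pow(Mul(210, Add(21, 45)), -1)), Mul(-202433, Pow(Function('G')(-424), -1)))) = Add(77479, Add(Mul(1705743732, Pow(Mul(210, Add(21, 45)), -1)), Mul(-202433, Pow(-3, -1)))) = Add(77479, Add(Mul(1705743732, Pow(Mul(210, 66), -1)), Mul(-202433, Rational(-1, 3)))) = Add(77479, Add(Mul(1705743732, Pow(13860, -1)), Rational(202433, 3))) = Add(77479, Add(Mul(1705743732, Rational(1, 13860)), Rational(202433, 3))) = Add(77479, Add(Rational(1846043, 15), Rational(202433, 3))) = Add(77479, Rational(952736, 5)) = Rational(1340131, 5)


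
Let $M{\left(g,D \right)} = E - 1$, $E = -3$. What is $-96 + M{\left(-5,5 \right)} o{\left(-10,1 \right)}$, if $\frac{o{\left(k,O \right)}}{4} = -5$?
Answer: $-16$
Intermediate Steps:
$o{\left(k,O \right)} = -20$ ($o{\left(k,O \right)} = 4 \left(-5\right) = -20$)
$M{\left(g,D \right)} = -4$ ($M{\left(g,D \right)} = -3 - 1 = -4$)
$-96 + M{\left(-5,5 \right)} o{\left(-10,1 \right)} = -96 - -80 = -96 + 80 = -16$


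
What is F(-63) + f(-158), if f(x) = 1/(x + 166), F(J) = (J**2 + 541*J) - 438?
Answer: -244415/8 ≈ -30552.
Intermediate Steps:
F(J) = -438 + J**2 + 541*J
f(x) = 1/(166 + x)
F(-63) + f(-158) = (-438 + (-63)**2 + 541*(-63)) + 1/(166 - 158) = (-438 + 3969 - 34083) + 1/8 = -30552 + 1/8 = -244415/8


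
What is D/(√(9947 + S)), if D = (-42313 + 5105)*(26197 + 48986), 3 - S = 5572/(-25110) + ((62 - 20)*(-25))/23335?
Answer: -12588340788*√421753550318457370/291513889781 ≈ -2.8044e+7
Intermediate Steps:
S = 191421367/58594185 (S = 3 - (5572/(-25110) + ((62 - 20)*(-25))/23335) = 3 - (5572*(-1/25110) + (42*(-25))*(1/23335)) = 3 - (-2786/12555 - 1050*1/23335) = 3 - (-2786/12555 - 210/4667) = 3 - 1*(-15638812/58594185) = 3 + 15638812/58594185 = 191421367/58594185 ≈ 3.2669)
D = -2797409064 (D = -37208*75183 = -2797409064)
D/(√(9947 + S)) = -2797409064/√(9947 + 191421367/58594185) = -2797409064*9*√421753550318457370/583027779562 = -12588340788*√421753550318457370/291513889781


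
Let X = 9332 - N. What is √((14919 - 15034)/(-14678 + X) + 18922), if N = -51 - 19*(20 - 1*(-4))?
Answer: √443076613647/4839 ≈ 137.56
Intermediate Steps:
N = -507 (N = -51 - 19*(20 + 4) = -51 - 19*24 = -51 - 456 = -507)
X = 9839 (X = 9332 - 1*(-507) = 9332 + 507 = 9839)
√((14919 - 15034)/(-14678 + X) + 18922) = √((14919 - 15034)/(-14678 + 9839) + 18922) = √(-115/(-4839) + 18922) = √(-115*(-1/4839) + 18922) = √(115/4839 + 18922) = √(91563673/4839) = √443076613647/4839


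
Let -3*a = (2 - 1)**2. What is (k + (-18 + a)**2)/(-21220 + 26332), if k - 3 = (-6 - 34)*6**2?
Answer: -2477/11502 ≈ -0.21535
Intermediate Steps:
a = -1/3 (a = -(2 - 1)**2/3 = -1/3*1**2 = -1/3*1 = -1/3 ≈ -0.33333)
k = -1437 (k = 3 + (-6 - 34)*6**2 = 3 - 40*36 = 3 - 1440 = -1437)
(k + (-18 + a)**2)/(-21220 + 26332) = (-1437 + (-18 - 1/3)**2)/(-21220 + 26332) = (-1437 + (-55/3)**2)/5112 = (-1437 + 3025/9)*(1/5112) = -9908/9*1/5112 = -2477/11502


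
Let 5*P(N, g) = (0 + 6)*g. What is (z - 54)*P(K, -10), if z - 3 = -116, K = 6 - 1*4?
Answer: 2004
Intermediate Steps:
K = 2 (K = 6 - 4 = 2)
z = -113 (z = 3 - 116 = -113)
P(N, g) = 6*g/5 (P(N, g) = ((0 + 6)*g)/5 = (6*g)/5 = 6*g/5)
(z - 54)*P(K, -10) = (-113 - 54)*((6/5)*(-10)) = -167*(-12) = 2004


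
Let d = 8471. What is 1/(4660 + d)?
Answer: 1/13131 ≈ 7.6156e-5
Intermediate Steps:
1/(4660 + d) = 1/(4660 + 8471) = 1/13131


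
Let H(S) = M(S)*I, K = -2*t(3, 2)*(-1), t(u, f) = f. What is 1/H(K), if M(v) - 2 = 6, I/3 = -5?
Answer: -1/120 ≈ -0.0083333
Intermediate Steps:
I = -15 (I = 3*(-5) = -15)
M(v) = 8 (M(v) = 2 + 6 = 8)
K = 4 (K = -2*2*(-1) = -4*(-1) = 4)
H(S) = -120 (H(S) = 8*(-15) = -120)
1/H(K) = 1/(-120) = -1/120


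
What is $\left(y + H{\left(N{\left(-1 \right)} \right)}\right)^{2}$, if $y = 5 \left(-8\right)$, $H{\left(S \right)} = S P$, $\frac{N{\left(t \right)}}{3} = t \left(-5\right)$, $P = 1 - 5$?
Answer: $10000$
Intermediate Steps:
$P = -4$ ($P = 1 - 5 = -4$)
$N{\left(t \right)} = - 15 t$ ($N{\left(t \right)} = 3 t \left(-5\right) = 3 \left(- 5 t\right) = - 15 t$)
$H{\left(S \right)} = - 4 S$ ($H{\left(S \right)} = S \left(-4\right) = - 4 S$)
$y = -40$
$\left(y + H{\left(N{\left(-1 \right)} \right)}\right)^{2} = \left(-40 - 4 \left(\left(-15\right) \left(-1\right)\right)\right)^{2} = \left(-40 - 60\right)^{2} = \left(-100\right)^{2} = 10000$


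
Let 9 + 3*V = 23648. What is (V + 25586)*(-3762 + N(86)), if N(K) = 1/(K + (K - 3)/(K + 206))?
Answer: -9515958769306/75585 ≈ -1.2590e+8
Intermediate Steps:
V = 23639/3 (V = -3 + (⅓)*23648 = -3 + 23648/3 = 23639/3 ≈ 7879.7)
N(K) = 1/(K + (-3 + K)/(206 + K))
(V + 25586)*(-3762 + N(86)) = (23639/3 + 25586)*(-3762 + (206 + 86)/(-3 + 86² + 207*86)) = 100397*(-3762 + 292/(-3 + 7396 + 17802))/3 = 100397*(-3762 + 292/25195)/3 = (100397/3)*(-94783298/25195) = -9515958769306/75585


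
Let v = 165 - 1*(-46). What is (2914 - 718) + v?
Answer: 2407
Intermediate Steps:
v = 211 (v = 165 + 46 = 211)
(2914 - 718) + v = (2914 - 718) + 211 = 2196 + 211 = 2407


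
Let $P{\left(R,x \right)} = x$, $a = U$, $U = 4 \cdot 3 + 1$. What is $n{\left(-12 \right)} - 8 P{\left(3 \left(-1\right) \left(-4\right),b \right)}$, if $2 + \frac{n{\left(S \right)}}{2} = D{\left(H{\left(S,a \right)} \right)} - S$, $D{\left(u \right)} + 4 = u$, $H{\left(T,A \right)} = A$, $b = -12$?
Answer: $134$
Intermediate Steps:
$U = 13$ ($U = 12 + 1 = 13$)
$a = 13$
$D{\left(u \right)} = -4 + u$
$n{\left(S \right)} = 14 - 2 S$ ($n{\left(S \right)} = -4 + 2 \left(\left(-4 + 13\right) - S\right) = -4 + 2 \left(9 - S\right) = -4 - \left(-18 + 2 S\right) = 14 - 2 S$)
$n{\left(-12 \right)} - 8 P{\left(3 \left(-1\right) \left(-4\right),b \right)} = \left(14 - -24\right) - -96 = \left(14 + 24\right) + 96 = 38 + 96 = 134$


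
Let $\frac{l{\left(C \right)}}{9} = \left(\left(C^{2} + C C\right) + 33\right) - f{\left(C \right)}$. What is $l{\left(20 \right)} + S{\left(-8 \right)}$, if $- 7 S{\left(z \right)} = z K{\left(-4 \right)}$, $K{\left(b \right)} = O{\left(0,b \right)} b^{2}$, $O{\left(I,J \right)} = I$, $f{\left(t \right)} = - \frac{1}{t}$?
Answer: $\frac{149949}{20} \approx 7497.5$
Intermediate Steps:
$l{\left(C \right)} = 297 + \frac{9}{C} + 18 C^{2}$ ($l{\left(C \right)} = 9 \left(\left(\left(C^{2} + C C\right) + 33\right) - - \frac{1}{C}\right) = 9 \left(\left(\left(C^{2} + C^{2}\right) + 33\right) + \frac{1}{C}\right) = 9 \left(\left(2 C^{2} + 33\right) + \frac{1}{C}\right) = 9 \left(\left(33 + 2 C^{2}\right) + \frac{1}{C}\right) = 9 \left(33 + \frac{1}{C} + 2 C^{2}\right) = 297 + \frac{9}{C} + 18 C^{2}$)
$K{\left(b \right)} = 0$ ($K{\left(b \right)} = 0 b^{2} = 0$)
$S{\left(z \right)} = 0$ ($S{\left(z \right)} = - \frac{z 0}{7} = \left(- \frac{1}{7}\right) 0 = 0$)
$l{\left(20 \right)} + S{\left(-8 \right)} = \left(297 + \frac{9}{20} + 18 \cdot 20^{2}\right) + 0 = \left(297 + 9 \cdot \frac{1}{20} + 18 \cdot 400\right) + 0 = \left(297 + \frac{9}{20} + 7200\right) + 0 = \frac{149949}{20} + 0 = \frac{149949}{20}$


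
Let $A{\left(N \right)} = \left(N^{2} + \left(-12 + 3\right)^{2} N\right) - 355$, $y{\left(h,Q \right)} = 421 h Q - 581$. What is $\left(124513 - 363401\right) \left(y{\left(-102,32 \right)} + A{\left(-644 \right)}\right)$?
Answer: $241876011104$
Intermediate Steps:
$y{\left(h,Q \right)} = -581 + 421 Q h$ ($y{\left(h,Q \right)} = 421 Q h - 581 = -581 + 421 Q h$)
$A{\left(N \right)} = -355 + N^{2} + 81 N$ ($A{\left(N \right)} = \left(N^{2} + \left(-9\right)^{2} N\right) - 355 = \left(N^{2} + 81 N\right) - 355 = -355 + N^{2} + 81 N$)
$\left(124513 - 363401\right) \left(y{\left(-102,32 \right)} + A{\left(-644 \right)}\right) = \left(124513 - 363401\right) \left(\left(-581 + 421 \cdot 32 \left(-102\right)\right) + \left(-355 + \left(-644\right)^{2} + 81 \left(-644\right)\right)\right) = - 238888 \left(\left(-581 - 1374144\right) - -362217\right) = - 238888 \left(-1374725 + 362217\right) = \left(-238888\right) \left(-1012508\right) = 241876011104$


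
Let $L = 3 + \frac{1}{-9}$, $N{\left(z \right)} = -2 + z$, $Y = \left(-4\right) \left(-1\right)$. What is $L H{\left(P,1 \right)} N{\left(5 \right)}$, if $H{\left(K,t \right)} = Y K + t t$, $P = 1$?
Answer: $\frac{130}{3} \approx 43.333$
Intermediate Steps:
$Y = 4$
$H{\left(K,t \right)} = t^{2} + 4 K$ ($H{\left(K,t \right)} = 4 K + t t = 4 K + t^{2} = t^{2} + 4 K$)
$L = \frac{26}{9}$ ($L = 3 - \frac{1}{9} = \frac{26}{9} \approx 2.8889$)
$L H{\left(P,1 \right)} N{\left(5 \right)} = \frac{26 \left(1^{2} + 4 \cdot 1\right)}{9} \left(-2 + 5\right) = \frac{26 \left(1 + 4\right)}{9} \cdot 3 = \frac{26}{9} \cdot 5 \cdot 3 = \frac{130}{9} \cdot 3 = \frac{130}{3}$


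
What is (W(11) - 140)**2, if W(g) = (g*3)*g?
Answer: 49729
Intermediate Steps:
W(g) = 3*g**2 (W(g) = (3*g)*g = 3*g**2)
(W(11) - 140)**2 = (3*11**2 - 140)**2 = (3*121 - 140)**2 = (363 - 140)**2 = 223**2 = 49729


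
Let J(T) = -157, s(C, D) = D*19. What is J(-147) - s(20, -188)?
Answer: 3415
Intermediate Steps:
s(C, D) = 19*D
J(-147) - s(20, -188) = -157 - 19*(-188) = -157 - 1*(-3572) = -157 + 3572 = 3415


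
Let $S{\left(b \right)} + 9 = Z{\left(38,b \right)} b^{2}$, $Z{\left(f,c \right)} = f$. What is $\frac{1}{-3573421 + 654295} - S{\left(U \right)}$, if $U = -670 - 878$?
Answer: $- \frac{265814279519419}{2919126} \approx -9.106 \cdot 10^{7}$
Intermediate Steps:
$U = -1548$ ($U = -670 - 878 = -1548$)
$S{\left(b \right)} = -9 + 38 b^{2}$
$\frac{1}{-3573421 + 654295} - S{\left(U \right)} = \frac{1}{-3573421 + 654295} - \left(-9 + 38 \left(-1548\right)^{2}\right) = \frac{1}{-2919126} - \left(-9 + 38 \cdot 2396304\right) = - \frac{1}{2919126} - \left(-9 + 91059552\right) = - \frac{1}{2919126} - 91059543 = - \frac{265814279519419}{2919126}$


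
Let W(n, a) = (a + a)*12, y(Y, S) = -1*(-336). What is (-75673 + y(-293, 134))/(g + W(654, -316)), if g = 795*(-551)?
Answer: 75337/445629 ≈ 0.16906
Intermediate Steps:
y(Y, S) = 336
W(n, a) = 24*a (W(n, a) = (2*a)*12 = 24*a)
g = -438045
(-75673 + y(-293, 134))/(g + W(654, -316)) = (-75673 + 336)/(-438045 + 24*(-316)) = -75337/(-438045 - 7584) = -75337/(-445629) = -75337*(-1/445629) = 75337/445629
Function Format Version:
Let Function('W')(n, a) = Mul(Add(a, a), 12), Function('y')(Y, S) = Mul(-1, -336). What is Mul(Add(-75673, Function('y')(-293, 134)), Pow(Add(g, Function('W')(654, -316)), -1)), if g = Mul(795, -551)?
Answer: Rational(75337, 445629) ≈ 0.16906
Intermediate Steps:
Function('y')(Y, S) = 336
Function('W')(n, a) = Mul(24, a) (Function('W')(n, a) = Mul(Mul(2, a), 12) = Mul(24, a))
g = -438045
Mul(Add(-75673, Function('y')(-293, 134)), Pow(Add(g, Function('W')(654, -316)), -1)) = Mul(Add(-75673, 336), Pow(Add(-438045, Mul(24, -316)), -1)) = Mul(-75337, Pow(Add(-438045, -7584), -1)) = Mul(-75337, Pow(-445629, -1)) = Mul(-75337, Rational(-1, 445629)) = Rational(75337, 445629)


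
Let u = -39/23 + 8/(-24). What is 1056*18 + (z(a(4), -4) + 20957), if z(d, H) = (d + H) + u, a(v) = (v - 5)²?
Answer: 2757238/69 ≈ 39960.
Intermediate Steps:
a(v) = (-5 + v)²
u = -140/69 (u = -39*1/23 + 8*(-1/24) = -39/23 - ⅓ = -140/69 ≈ -2.0290)
z(d, H) = -140/69 + H + d (z(d, H) = (d + H) - 140/69 = (H + d) - 140/69 = -140/69 + H + d)
1056*18 + (z(a(4), -4) + 20957) = 1056*18 + ((-140/69 - 4 + (-5 + 4)²) + 20957) = 19008 + ((-140/69 - 4 + (-1)²) + 20957) = 19008 + ((-140/69 - 4 + 1) + 20957) = 19008 + (-347/69 + 20957) = 19008 + 1445686/69 = 2757238/69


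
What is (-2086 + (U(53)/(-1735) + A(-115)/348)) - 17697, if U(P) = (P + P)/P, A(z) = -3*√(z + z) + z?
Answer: -11944779961/603780 - I*√230/116 ≈ -19783.0 - 0.13074*I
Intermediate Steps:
A(z) = z - 3*√2*√z (A(z) = -3*√2*√z + z = z - 3*√2*√z)
U(P) = 2 (U(P) = (2*P)/P = 2)
(-2086 + (U(53)/(-1735) + A(-115)/348)) - 17697 = (-2086 + (2/(-1735) + (-115 - 3*√2*√(-115))/348)) - 17697 = (-2086 + (2*(-1/1735) + (-115 - 3*√2*I*√115)*(1/348))) - 17697 = (-2086 + (-2/1735 + (-115 - 3*I*√230)*(1/348))) - 17697 = (-2086 + (-2/1735 + (-115/348 - I*√230/116))) - 17697 = (-2086 + (-200221/603780 - I*√230/116)) - 17697 = (-1259685301/603780 - I*√230/116) - 17697 = -11944779961/603780 - I*√230/116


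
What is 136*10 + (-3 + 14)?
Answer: 1371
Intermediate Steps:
136*10 + (-3 + 14) = 1360 + 11 = 1371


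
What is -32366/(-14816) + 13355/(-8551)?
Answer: 39446993/63345808 ≈ 0.62272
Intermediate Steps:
-32366/(-14816) + 13355/(-8551) = -32366*(-1/14816) + 13355*(-1/8551) = 16183/7408 - 13355/8551 = 39446993/63345808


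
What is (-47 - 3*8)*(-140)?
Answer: 9940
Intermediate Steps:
(-47 - 3*8)*(-140) = (-47 - 24)*(-140) = -71*(-140) = 9940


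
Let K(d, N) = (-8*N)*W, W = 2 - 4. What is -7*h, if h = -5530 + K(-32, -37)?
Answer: 42854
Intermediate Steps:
W = -2
K(d, N) = 16*N (K(d, N) = -8*N*(-2) = 16*N)
h = -6122 (h = -5530 + 16*(-37) = -5530 - 592 = -6122)
-7*h = -7*(-6122) = 42854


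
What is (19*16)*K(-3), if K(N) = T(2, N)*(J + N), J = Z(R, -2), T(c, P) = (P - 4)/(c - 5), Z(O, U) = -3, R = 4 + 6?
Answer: -4256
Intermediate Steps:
R = 10
T(c, P) = (-4 + P)/(-5 + c)
J = -3
K(N) = (-3 + N)*(4/3 - N/3) (K(N) = ((-4 + N)/(-5 + 2))*(-3 + N) = ((-4 + N)/(-3))*(-3 + N) = (-(-4 + N)/3)*(-3 + N) = (4/3 - N/3)*(-3 + N) = (-3 + N)*(4/3 - N/3))
(19*16)*K(-3) = (19*16)*((-3 - 3)*(4 - 1*(-3))/3) = 304*((⅓)*(-6)*(4 + 3)) = 304*((⅓)*(-6)*7) = 304*(-14) = -4256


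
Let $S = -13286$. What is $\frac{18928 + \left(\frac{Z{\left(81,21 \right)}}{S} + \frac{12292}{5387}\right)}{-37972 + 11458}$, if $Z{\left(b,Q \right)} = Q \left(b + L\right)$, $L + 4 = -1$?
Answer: $- \frac{1792147501}{2510121133} \approx -0.71397$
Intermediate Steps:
$L = -5$ ($L = -4 - 1 = -5$)
$Z{\left(b,Q \right)} = Q \left(-5 + b\right)$ ($Z{\left(b,Q \right)} = Q \left(b - 5\right) = Q \left(-5 + b\right)$)
$\frac{18928 + \left(\frac{Z{\left(81,21 \right)}}{S} + \frac{12292}{5387}\right)}{-37972 + 11458} = \frac{18928 + \left(\frac{21 \left(-5 + 81\right)}{-13286} + \frac{12292}{5387}\right)}{-37972 + 11458} = \frac{18928 + \left(21 \cdot 76 \left(- \frac{1}{13286}\right) + 12292 \cdot \frac{1}{5387}\right)}{-26514} = \left(18928 + \left(1596 \left(- \frac{1}{13286}\right) + \frac{12292}{5387}\right)\right) \left(- \frac{1}{26514}\right) = \left(18928 + \left(- \frac{114}{949} + \frac{12292}{5387}\right)\right) \left(- \frac{1}{26514}\right) = \left(18928 + \frac{11050990}{5112263}\right) \left(- \frac{1}{26514}\right) = \frac{96775965054}{5112263} \left(- \frac{1}{26514}\right) = - \frac{1792147501}{2510121133}$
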